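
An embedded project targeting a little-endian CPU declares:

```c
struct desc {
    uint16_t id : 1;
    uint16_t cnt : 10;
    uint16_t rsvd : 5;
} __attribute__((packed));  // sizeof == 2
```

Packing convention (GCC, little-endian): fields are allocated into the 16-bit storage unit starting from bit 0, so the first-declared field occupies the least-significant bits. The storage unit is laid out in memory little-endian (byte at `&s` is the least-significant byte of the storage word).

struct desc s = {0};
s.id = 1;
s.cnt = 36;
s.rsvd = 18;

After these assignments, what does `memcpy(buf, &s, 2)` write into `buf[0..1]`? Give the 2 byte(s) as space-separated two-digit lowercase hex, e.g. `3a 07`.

[0+:1] id=1 & 0x1 = 0x1; word=0x0001
[1+:10] cnt=36 & 0x3ff = 0x24; word=0x0049
[11+:5] rsvd=18 & 0x1f = 0x12; word=0x9049
word = 0x9049 → little-endian bytes:
  [0]=0x49  [1]=0x90

49 90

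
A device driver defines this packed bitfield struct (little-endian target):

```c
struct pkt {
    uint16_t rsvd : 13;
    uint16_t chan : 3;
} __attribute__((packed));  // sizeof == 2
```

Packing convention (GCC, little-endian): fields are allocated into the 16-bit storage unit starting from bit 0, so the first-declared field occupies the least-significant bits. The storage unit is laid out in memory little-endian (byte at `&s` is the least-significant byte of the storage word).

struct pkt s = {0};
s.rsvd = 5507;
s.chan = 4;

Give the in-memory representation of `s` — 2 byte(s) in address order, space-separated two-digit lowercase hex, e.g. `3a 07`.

83 95

rsvd:13 = 5507 → 0x1583 << 0 → word 0x1583
chan:3 = 4 → 0x4 << 13 → word 0x9583
word = 0x9583 → little-endian bytes:
  [0]=0x83  [1]=0x95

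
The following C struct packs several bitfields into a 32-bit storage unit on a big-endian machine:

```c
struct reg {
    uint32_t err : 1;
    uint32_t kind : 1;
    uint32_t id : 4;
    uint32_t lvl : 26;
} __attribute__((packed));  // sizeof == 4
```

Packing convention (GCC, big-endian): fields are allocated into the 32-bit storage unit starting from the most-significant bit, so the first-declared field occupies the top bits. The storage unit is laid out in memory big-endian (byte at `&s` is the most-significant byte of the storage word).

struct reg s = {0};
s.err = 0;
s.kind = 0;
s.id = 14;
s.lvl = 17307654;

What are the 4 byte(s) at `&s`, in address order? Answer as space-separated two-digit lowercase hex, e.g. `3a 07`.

39 08 18 06

err (1b) val=0 bits=0x0 at bit 31: 0x00000000
kind (1b) val=0 bits=0x0 at bit 30: 0x00000000
id (4b) val=14 bits=0xe at bit 26: 0x38000000
lvl (26b) val=17307654 bits=0x1081806 at bit 0: 0x39081806
word = 0x39081806 → big-endian bytes:
  [0]=0x39  [1]=0x08  [2]=0x18  [3]=0x06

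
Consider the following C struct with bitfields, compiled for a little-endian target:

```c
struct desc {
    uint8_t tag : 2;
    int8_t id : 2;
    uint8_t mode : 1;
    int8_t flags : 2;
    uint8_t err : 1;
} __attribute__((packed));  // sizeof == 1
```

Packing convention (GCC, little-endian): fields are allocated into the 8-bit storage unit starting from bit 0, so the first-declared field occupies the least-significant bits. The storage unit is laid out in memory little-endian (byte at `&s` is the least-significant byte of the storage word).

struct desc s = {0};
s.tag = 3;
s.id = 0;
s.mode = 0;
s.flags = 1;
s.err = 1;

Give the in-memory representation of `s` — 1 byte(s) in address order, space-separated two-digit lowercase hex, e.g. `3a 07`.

tag:2 = 3 → 0x3 << 0 → word 0x03
id:2 = 0 → 0x0 << 2 → word 0x03
mode:1 = 0 → 0x0 << 4 → word 0x03
flags:2 = 1 → 0x1 << 5 → word 0x23
err:1 = 1 → 0x1 << 7 → word 0xa3
word = 0xa3 → little-endian bytes:
  [0]=0xa3

a3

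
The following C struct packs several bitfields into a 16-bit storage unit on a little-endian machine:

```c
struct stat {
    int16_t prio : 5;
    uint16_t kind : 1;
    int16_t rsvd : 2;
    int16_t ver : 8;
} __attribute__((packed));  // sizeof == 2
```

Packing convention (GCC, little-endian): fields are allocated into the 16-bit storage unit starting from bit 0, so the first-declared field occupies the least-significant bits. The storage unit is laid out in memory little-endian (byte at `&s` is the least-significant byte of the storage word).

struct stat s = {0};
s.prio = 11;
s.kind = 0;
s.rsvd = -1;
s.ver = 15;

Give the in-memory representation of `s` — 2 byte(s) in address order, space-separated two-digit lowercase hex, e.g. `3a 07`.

cb 0f

prio:5 = 11 → 0xb << 0 → word 0x000b
kind:1 = 0 → 0x0 << 5 → word 0x000b
rsvd:2 = -1 → 0x3 << 6 → word 0x00cb
ver:8 = 15 → 0xf << 8 → word 0x0fcb
word = 0x0fcb → little-endian bytes:
  [0]=0xcb  [1]=0x0f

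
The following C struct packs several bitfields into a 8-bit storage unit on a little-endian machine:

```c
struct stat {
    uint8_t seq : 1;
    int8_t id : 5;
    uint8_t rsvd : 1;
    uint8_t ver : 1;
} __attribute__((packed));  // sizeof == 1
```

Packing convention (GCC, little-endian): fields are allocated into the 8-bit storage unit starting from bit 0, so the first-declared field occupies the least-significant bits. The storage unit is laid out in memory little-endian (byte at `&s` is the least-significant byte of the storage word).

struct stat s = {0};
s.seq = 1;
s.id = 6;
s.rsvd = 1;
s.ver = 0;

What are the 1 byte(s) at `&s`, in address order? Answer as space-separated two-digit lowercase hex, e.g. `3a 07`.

4d

seq:1 = 1 → 0x1 << 0 → word 0x01
id:5 = 6 → 0x6 << 1 → word 0x0d
rsvd:1 = 1 → 0x1 << 6 → word 0x4d
ver:1 = 0 → 0x0 << 7 → word 0x4d
word = 0x4d → little-endian bytes:
  [0]=0x4d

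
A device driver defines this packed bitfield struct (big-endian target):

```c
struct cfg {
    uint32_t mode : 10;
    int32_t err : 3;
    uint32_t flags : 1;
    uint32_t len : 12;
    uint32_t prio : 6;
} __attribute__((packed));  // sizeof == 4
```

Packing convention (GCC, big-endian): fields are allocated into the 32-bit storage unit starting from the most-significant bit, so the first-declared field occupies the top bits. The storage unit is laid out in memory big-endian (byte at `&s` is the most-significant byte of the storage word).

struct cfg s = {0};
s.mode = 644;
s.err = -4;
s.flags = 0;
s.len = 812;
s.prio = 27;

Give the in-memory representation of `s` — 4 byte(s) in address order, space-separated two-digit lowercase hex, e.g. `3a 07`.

[22+:10] mode=644 & 0x3ff = 0x284; word=0xa1000000
[19+:3] err=-4 & 0x7 = 0x4; word=0xa1200000
[18+:1] flags=0 & 0x1 = 0x0; word=0xa1200000
[6+:12] len=812 & 0xfff = 0x32c; word=0xa120cb00
[0+:6] prio=27 & 0x3f = 0x1b; word=0xa120cb1b
word = 0xa120cb1b → big-endian bytes:
  [0]=0xa1  [1]=0x20  [2]=0xcb  [3]=0x1b

a1 20 cb 1b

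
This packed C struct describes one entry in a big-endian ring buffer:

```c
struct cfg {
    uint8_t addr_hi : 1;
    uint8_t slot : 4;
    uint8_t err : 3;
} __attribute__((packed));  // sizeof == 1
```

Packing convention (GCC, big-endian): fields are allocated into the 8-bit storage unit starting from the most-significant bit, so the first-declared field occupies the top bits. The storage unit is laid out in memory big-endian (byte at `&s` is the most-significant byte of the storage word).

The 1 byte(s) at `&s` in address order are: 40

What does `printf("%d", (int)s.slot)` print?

[0]=0x40 (big-endian) → word 0x40
addr_hi:1 @ bit 7 → (0x40>>7)&0x1 = 0x0
slot:4 @ bit 3 → (0x40>>3)&0xf = 0x8  ←
err:3 @ bit 0 → (0x40>>0)&0x7 = 0x0

8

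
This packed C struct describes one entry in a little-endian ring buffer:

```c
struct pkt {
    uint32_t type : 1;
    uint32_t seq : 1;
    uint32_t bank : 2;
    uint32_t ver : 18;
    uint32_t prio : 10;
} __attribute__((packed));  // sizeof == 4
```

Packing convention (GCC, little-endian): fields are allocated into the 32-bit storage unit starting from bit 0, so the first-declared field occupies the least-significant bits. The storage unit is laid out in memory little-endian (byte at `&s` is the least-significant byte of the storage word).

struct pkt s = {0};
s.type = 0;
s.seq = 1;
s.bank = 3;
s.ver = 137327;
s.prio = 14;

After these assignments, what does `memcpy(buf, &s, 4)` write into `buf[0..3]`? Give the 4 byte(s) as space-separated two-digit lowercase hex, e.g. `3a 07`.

type (1b) val=0 bits=0x0 at bit 0: 0x00000000
seq (1b) val=1 bits=0x1 at bit 1: 0x00000002
bank (2b) val=3 bits=0x3 at bit 2: 0x0000000e
ver (18b) val=137327 bits=0x2186f at bit 4: 0x002186fe
prio (10b) val=14 bits=0xe at bit 22: 0x03a186fe
word = 0x03a186fe → little-endian bytes:
  [0]=0xfe  [1]=0x86  [2]=0xa1  [3]=0x03

fe 86 a1 03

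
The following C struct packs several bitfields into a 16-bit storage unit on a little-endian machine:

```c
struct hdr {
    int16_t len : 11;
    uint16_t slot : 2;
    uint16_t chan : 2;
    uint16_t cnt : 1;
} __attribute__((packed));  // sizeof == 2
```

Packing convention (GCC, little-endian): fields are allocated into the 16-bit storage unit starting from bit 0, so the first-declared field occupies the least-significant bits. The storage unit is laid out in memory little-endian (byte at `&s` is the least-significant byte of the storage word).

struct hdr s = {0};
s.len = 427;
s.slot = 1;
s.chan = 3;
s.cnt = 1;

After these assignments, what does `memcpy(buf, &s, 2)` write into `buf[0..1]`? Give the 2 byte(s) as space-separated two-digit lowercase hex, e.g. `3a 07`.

ab e9

len:11 = 427 → 0x1ab << 0 → word 0x01ab
slot:2 = 1 → 0x1 << 11 → word 0x09ab
chan:2 = 3 → 0x3 << 13 → word 0x69ab
cnt:1 = 1 → 0x1 << 15 → word 0xe9ab
word = 0xe9ab → little-endian bytes:
  [0]=0xab  [1]=0xe9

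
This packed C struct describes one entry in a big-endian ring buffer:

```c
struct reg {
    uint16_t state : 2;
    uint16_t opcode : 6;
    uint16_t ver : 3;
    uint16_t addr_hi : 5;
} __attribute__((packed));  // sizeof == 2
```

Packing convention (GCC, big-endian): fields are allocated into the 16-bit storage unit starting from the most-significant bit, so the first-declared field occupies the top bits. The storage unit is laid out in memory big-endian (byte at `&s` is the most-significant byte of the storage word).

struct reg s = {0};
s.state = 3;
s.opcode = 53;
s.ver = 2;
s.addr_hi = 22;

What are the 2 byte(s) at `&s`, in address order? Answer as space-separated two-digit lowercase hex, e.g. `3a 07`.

state (2b) val=3 bits=0x3 at bit 14: 0xc000
opcode (6b) val=53 bits=0x35 at bit 8: 0xf500
ver (3b) val=2 bits=0x2 at bit 5: 0xf540
addr_hi (5b) val=22 bits=0x16 at bit 0: 0xf556
word = 0xf556 → big-endian bytes:
  [0]=0xf5  [1]=0x56

f5 56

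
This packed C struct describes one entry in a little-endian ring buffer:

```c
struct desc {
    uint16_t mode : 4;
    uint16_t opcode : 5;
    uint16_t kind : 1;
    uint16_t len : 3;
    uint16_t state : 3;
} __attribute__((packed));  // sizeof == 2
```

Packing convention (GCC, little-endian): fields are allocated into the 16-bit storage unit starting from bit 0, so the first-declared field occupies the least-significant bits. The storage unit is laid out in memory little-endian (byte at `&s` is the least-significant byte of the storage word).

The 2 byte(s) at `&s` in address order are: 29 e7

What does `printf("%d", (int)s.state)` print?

7

[0]=0x29 [1]=0xe7 (little-endian) → word 0xe729
mode [0+:4] = (word>>0) & 0xf = 9
opcode [4+:5] = (word>>4) & 0x1f = 18
kind [9+:1] = (word>>9) & 0x1 = 1
len [10+:3] = (word>>10) & 0x7 = 1
state [13+:3] = (word>>13) & 0x7 = 7  ←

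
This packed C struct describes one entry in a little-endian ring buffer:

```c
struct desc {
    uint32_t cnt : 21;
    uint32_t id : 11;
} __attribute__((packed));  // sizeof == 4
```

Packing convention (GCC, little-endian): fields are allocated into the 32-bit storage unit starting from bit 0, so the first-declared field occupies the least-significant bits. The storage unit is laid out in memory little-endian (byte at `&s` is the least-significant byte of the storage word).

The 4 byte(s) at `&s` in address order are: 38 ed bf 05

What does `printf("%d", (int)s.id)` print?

[0]=0x38 [1]=0xed [2]=0xbf [3]=0x05 (little-endian) → word 0x05bfed38
cnt [0+:21] = (word>>0) & 0x1fffff = 2092344
id [21+:11] = (word>>21) & 0x7ff = 45  ←

45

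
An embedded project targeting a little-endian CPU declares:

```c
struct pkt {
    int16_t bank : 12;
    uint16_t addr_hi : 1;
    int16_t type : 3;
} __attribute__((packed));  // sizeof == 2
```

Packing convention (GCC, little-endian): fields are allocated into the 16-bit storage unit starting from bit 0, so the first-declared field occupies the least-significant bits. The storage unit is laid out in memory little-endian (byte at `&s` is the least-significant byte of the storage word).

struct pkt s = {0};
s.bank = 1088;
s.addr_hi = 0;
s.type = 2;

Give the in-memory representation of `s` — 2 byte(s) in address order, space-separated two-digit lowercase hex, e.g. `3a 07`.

bank (12b) val=1088 bits=0x440 at bit 0: 0x0440
addr_hi (1b) val=0 bits=0x0 at bit 12: 0x0440
type (3b) val=2 bits=0x2 at bit 13: 0x4440
word = 0x4440 → little-endian bytes:
  [0]=0x40  [1]=0x44

40 44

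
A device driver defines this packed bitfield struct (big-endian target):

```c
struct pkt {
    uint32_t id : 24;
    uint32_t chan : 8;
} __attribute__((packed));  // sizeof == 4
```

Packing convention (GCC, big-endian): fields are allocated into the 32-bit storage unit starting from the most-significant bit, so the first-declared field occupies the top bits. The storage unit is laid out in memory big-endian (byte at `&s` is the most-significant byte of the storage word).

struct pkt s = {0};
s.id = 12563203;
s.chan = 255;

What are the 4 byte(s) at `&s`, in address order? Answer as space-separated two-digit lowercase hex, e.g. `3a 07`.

bf b3 03 ff

id:24 = 12563203 → 0xbfb303 << 8 → word 0xbfb30300
chan:8 = 255 → 0xff << 0 → word 0xbfb303ff
word = 0xbfb303ff → big-endian bytes:
  [0]=0xbf  [1]=0xb3  [2]=0x03  [3]=0xff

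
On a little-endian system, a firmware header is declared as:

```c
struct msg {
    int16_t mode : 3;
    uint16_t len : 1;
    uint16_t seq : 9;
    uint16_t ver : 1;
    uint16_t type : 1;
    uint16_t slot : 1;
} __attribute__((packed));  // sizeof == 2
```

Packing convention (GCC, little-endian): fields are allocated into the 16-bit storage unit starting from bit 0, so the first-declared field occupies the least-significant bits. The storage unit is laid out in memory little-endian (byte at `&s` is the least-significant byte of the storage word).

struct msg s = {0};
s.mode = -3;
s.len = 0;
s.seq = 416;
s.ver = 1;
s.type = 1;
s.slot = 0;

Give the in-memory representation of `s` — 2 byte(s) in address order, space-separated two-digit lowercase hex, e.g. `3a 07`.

05 7a

mode (3b) val=-3 bits=0x5 at bit 0: 0x0005
len (1b) val=0 bits=0x0 at bit 3: 0x0005
seq (9b) val=416 bits=0x1a0 at bit 4: 0x1a05
ver (1b) val=1 bits=0x1 at bit 13: 0x3a05
type (1b) val=1 bits=0x1 at bit 14: 0x7a05
slot (1b) val=0 bits=0x0 at bit 15: 0x7a05
word = 0x7a05 → little-endian bytes:
  [0]=0x05  [1]=0x7a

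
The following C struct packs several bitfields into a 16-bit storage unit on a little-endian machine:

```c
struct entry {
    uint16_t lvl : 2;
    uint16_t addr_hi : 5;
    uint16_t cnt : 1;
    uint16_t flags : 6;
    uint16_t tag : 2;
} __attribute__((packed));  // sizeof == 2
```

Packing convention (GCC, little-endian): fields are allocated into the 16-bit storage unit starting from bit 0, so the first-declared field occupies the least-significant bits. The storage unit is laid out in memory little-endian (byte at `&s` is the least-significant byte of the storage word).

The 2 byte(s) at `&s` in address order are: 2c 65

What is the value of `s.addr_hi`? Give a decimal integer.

[0]=0x2c [1]=0x65 (little-endian) → word 0x652c
lvl [0+:2] = (word>>0) & 0x3 = 0
addr_hi [2+:5] = (word>>2) & 0x1f = 11  ←
cnt [7+:1] = (word>>7) & 0x1 = 0
flags [8+:6] = (word>>8) & 0x3f = 37
tag [14+:2] = (word>>14) & 0x3 = 1

11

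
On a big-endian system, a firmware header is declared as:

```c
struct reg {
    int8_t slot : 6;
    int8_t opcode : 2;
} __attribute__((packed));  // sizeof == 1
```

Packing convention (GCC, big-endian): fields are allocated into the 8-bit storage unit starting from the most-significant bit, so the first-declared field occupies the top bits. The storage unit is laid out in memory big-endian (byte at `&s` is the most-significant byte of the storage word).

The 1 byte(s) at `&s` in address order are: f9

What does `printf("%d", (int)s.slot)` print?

-2

[0]=0xf9 (big-endian) → word 0xf9
slot:6 @ bit 2 → (0xf9>>2)&0x3f = 0x3e  ←
opcode:2 @ bit 0 → (0xf9>>0)&0x3 = 0x1
slot signed 6b, MSB=1: 62 - 64 = -2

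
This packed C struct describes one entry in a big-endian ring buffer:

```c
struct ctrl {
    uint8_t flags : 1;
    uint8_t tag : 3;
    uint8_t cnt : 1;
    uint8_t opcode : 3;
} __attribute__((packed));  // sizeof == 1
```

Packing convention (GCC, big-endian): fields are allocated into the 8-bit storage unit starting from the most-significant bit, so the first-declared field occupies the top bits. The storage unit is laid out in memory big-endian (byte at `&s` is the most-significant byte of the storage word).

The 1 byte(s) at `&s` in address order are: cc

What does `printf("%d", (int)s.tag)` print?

4

[0]=0xcc (big-endian) → word 0xcc
flags:1 @ bit 7 → (0xcc>>7)&0x1 = 0x1
tag:3 @ bit 4 → (0xcc>>4)&0x7 = 0x4  ←
cnt:1 @ bit 3 → (0xcc>>3)&0x1 = 0x1
opcode:3 @ bit 0 → (0xcc>>0)&0x7 = 0x4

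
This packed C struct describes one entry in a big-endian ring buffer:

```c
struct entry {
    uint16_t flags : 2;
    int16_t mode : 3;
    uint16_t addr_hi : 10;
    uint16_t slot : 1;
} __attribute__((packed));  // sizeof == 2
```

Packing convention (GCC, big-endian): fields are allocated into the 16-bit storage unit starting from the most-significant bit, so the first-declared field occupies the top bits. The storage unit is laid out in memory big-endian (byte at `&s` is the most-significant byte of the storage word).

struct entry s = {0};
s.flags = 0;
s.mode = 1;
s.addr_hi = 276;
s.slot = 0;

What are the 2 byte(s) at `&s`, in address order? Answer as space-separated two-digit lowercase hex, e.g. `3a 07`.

0a 28

[14+:2] flags=0 & 0x3 = 0x0; word=0x0000
[11+:3] mode=1 & 0x7 = 0x1; word=0x0800
[1+:10] addr_hi=276 & 0x3ff = 0x114; word=0x0a28
[0+:1] slot=0 & 0x1 = 0x0; word=0x0a28
word = 0x0a28 → big-endian bytes:
  [0]=0x0a  [1]=0x28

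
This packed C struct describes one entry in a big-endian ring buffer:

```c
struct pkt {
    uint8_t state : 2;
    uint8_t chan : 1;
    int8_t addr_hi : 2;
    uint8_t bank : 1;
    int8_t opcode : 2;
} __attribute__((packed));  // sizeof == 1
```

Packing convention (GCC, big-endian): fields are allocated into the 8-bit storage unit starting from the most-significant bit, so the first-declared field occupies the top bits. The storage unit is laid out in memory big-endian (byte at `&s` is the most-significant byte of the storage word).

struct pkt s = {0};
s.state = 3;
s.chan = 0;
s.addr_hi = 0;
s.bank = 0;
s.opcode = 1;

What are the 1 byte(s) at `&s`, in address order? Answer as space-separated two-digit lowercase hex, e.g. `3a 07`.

[6+:2] state=3 & 0x3 = 0x3; word=0xc0
[5+:1] chan=0 & 0x1 = 0x0; word=0xc0
[3+:2] addr_hi=0 & 0x3 = 0x0; word=0xc0
[2+:1] bank=0 & 0x1 = 0x0; word=0xc0
[0+:2] opcode=1 & 0x3 = 0x1; word=0xc1
word = 0xc1 → big-endian bytes:
  [0]=0xc1

c1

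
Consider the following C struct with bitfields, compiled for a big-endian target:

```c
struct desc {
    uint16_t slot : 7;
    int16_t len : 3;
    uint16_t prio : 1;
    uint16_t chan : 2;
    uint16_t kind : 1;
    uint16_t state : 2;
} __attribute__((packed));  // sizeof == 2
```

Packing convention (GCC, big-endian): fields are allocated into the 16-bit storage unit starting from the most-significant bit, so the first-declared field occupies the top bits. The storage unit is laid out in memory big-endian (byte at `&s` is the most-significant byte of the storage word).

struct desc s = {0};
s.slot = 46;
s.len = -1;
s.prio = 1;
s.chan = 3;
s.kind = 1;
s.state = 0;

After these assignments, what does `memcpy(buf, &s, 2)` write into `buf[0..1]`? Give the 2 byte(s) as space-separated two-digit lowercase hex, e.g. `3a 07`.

5d fc

slot:7 = 46 → 0x2e << 9 → word 0x5c00
len:3 = -1 → 0x7 << 6 → word 0x5dc0
prio:1 = 1 → 0x1 << 5 → word 0x5de0
chan:2 = 3 → 0x3 << 3 → word 0x5df8
kind:1 = 1 → 0x1 << 2 → word 0x5dfc
state:2 = 0 → 0x0 << 0 → word 0x5dfc
word = 0x5dfc → big-endian bytes:
  [0]=0x5d  [1]=0xfc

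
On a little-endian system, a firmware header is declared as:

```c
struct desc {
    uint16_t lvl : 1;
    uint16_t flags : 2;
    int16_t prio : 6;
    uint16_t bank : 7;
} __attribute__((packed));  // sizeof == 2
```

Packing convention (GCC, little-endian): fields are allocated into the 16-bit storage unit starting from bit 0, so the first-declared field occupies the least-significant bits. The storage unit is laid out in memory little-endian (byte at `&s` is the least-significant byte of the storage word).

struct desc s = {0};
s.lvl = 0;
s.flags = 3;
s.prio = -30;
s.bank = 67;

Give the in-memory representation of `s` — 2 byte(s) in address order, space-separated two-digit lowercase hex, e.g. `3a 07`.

lvl:1 = 0 → 0x0 << 0 → word 0x0000
flags:2 = 3 → 0x3 << 1 → word 0x0006
prio:6 = -30 → 0x22 << 3 → word 0x0116
bank:7 = 67 → 0x43 << 9 → word 0x8716
word = 0x8716 → little-endian bytes:
  [0]=0x16  [1]=0x87

16 87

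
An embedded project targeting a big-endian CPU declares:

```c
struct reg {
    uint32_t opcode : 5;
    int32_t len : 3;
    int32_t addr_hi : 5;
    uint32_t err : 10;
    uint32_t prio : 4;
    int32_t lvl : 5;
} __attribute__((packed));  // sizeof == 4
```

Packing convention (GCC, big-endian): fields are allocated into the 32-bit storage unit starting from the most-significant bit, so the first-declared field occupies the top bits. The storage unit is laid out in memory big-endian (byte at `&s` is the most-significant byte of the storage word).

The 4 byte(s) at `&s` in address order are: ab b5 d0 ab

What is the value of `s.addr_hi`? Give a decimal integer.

-10

[0]=0xab [1]=0xb5 [2]=0xd0 [3]=0xab (big-endian) → word 0xabb5d0ab
opcode:5 @ bit 27 → (0xabb5d0ab>>27)&0x1f = 0x15
len:3 @ bit 24 → (0xabb5d0ab>>24)&0x7 = 0x3
addr_hi:5 @ bit 19 → (0xabb5d0ab>>19)&0x1f = 0x16  ←
err:10 @ bit 9 → (0xabb5d0ab>>9)&0x3ff = 0x2e8
prio:4 @ bit 5 → (0xabb5d0ab>>5)&0xf = 0x5
lvl:5 @ bit 0 → (0xabb5d0ab>>0)&0x1f = 0xb
addr_hi signed 5b, MSB=1: 22 - 32 = -10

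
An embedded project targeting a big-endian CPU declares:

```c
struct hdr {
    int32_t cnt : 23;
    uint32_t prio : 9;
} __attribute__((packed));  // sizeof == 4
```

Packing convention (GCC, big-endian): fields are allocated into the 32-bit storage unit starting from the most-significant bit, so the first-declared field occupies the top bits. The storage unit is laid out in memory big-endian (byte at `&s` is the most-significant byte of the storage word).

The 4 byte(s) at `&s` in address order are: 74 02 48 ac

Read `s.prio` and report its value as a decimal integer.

[0]=0x74 [1]=0x02 [2]=0x48 [3]=0xac (big-endian) → word 0x740248ac
cnt:23 @ bit 9 → (0x740248ac>>9)&0x7fffff = 0x3a0124
prio:9 @ bit 0 → (0x740248ac>>0)&0x1ff = 0xac  ←

172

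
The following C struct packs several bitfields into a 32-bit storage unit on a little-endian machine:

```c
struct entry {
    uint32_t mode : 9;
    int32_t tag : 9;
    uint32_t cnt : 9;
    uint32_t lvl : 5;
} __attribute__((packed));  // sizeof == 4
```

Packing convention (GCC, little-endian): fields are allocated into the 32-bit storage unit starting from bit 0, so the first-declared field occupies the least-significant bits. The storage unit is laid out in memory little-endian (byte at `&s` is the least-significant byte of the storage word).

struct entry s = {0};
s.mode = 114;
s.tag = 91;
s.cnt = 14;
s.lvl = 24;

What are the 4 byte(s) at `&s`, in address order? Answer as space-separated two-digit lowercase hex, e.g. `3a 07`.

[0+:9] mode=114 & 0x1ff = 0x72; word=0x00000072
[9+:9] tag=91 & 0x1ff = 0x5b; word=0x0000b672
[18+:9] cnt=14 & 0x1ff = 0xe; word=0x0038b672
[27+:5] lvl=24 & 0x1f = 0x18; word=0xc038b672
word = 0xc038b672 → little-endian bytes:
  [0]=0x72  [1]=0xb6  [2]=0x38  [3]=0xc0

72 b6 38 c0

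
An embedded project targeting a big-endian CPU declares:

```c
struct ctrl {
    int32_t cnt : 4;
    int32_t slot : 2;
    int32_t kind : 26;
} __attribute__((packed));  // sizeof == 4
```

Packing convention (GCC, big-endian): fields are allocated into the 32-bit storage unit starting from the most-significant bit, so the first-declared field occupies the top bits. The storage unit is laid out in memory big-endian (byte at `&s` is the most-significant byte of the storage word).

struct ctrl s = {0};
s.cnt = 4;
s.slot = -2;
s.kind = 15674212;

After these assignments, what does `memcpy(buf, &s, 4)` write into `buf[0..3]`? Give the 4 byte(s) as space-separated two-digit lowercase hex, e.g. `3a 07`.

48 ef 2b 64

[28+:4] cnt=4 & 0xf = 0x4; word=0x40000000
[26+:2] slot=-2 & 0x3 = 0x2; word=0x48000000
[0+:26] kind=15674212 & 0x3ffffff = 0xef2b64; word=0x48ef2b64
word = 0x48ef2b64 → big-endian bytes:
  [0]=0x48  [1]=0xef  [2]=0x2b  [3]=0x64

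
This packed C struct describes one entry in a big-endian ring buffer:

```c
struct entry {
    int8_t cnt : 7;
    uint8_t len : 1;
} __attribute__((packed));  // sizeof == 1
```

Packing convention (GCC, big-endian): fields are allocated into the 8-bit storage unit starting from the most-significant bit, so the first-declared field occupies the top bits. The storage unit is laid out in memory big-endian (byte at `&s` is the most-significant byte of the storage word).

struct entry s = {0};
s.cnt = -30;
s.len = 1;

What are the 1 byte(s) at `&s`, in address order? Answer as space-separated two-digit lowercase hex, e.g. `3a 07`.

cnt (7b) val=-30 bits=0x62 at bit 1: 0xc4
len (1b) val=1 bits=0x1 at bit 0: 0xc5
word = 0xc5 → big-endian bytes:
  [0]=0xc5

c5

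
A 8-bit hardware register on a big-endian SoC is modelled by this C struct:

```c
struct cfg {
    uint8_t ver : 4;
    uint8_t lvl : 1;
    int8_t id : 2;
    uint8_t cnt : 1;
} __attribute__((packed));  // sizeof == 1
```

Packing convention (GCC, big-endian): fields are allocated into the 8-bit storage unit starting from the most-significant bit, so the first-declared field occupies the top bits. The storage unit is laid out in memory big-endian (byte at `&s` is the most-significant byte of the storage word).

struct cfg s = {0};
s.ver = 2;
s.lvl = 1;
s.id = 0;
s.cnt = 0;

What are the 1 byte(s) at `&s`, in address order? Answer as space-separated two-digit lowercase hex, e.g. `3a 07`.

28

ver:4 = 2 → 0x2 << 4 → word 0x20
lvl:1 = 1 → 0x1 << 3 → word 0x28
id:2 = 0 → 0x0 << 1 → word 0x28
cnt:1 = 0 → 0x0 << 0 → word 0x28
word = 0x28 → big-endian bytes:
  [0]=0x28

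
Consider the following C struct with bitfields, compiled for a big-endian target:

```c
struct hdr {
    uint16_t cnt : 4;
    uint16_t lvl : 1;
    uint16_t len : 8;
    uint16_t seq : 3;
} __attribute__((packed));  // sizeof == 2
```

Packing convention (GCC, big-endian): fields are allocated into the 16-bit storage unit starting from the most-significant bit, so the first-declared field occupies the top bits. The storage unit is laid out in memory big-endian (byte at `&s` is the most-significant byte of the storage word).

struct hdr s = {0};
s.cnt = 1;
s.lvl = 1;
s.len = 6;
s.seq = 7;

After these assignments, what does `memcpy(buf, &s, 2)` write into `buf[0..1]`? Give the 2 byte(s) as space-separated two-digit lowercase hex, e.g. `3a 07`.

18 37

[12+:4] cnt=1 & 0xf = 0x1; word=0x1000
[11+:1] lvl=1 & 0x1 = 0x1; word=0x1800
[3+:8] len=6 & 0xff = 0x6; word=0x1830
[0+:3] seq=7 & 0x7 = 0x7; word=0x1837
word = 0x1837 → big-endian bytes:
  [0]=0x18  [1]=0x37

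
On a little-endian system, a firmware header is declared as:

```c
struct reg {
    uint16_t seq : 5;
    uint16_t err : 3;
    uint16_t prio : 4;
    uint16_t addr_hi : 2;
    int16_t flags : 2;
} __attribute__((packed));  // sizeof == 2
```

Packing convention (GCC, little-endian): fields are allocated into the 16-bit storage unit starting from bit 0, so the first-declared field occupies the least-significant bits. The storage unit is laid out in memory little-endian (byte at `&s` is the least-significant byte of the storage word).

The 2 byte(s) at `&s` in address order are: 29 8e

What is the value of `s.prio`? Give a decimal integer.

[0]=0x29 [1]=0x8e (little-endian) → word 0x8e29
seq:5 @ bit 0 → (0x8e29>>0)&0x1f = 0x9
err:3 @ bit 5 → (0x8e29>>5)&0x7 = 0x1
prio:4 @ bit 8 → (0x8e29>>8)&0xf = 0xe  ←
addr_hi:2 @ bit 12 → (0x8e29>>12)&0x3 = 0x0
flags:2 @ bit 14 → (0x8e29>>14)&0x3 = 0x2

14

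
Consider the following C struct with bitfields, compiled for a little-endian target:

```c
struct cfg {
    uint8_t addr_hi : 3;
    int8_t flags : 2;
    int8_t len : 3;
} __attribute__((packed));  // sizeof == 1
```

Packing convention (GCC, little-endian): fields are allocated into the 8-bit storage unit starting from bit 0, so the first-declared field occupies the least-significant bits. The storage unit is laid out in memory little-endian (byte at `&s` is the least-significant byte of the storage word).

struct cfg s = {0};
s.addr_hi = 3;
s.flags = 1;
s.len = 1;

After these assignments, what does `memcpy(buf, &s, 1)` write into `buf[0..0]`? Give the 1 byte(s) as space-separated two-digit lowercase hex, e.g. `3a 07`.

addr_hi (3b) val=3 bits=0x3 at bit 0: 0x03
flags (2b) val=1 bits=0x1 at bit 3: 0x0b
len (3b) val=1 bits=0x1 at bit 5: 0x2b
word = 0x2b → little-endian bytes:
  [0]=0x2b

2b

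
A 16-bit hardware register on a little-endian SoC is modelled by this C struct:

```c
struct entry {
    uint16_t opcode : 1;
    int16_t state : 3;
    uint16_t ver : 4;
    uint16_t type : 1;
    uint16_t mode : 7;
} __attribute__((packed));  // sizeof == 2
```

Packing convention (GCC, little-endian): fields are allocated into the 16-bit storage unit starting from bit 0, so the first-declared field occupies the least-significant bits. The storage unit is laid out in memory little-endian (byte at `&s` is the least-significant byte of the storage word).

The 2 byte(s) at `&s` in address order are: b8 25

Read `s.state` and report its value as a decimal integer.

-4

[0]=0xb8 [1]=0x25 (little-endian) → word 0x25b8
opcode:1 @ bit 0 → (0x25b8>>0)&0x1 = 0x0
state:3 @ bit 1 → (0x25b8>>1)&0x7 = 0x4  ←
ver:4 @ bit 4 → (0x25b8>>4)&0xf = 0xb
type:1 @ bit 8 → (0x25b8>>8)&0x1 = 0x1
mode:7 @ bit 9 → (0x25b8>>9)&0x7f = 0x12
state signed 3b, MSB=1: 4 - 8 = -4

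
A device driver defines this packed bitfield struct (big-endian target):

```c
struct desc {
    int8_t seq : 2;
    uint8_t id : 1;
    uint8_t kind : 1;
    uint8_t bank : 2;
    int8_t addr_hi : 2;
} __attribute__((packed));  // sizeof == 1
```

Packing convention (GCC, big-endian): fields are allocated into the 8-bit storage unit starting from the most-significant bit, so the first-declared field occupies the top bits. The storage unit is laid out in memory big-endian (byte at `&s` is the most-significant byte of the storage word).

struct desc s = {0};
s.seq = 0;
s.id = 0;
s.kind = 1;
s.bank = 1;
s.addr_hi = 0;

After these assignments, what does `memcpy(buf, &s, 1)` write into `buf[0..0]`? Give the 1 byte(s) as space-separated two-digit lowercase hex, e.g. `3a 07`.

[6+:2] seq=0 & 0x3 = 0x0; word=0x00
[5+:1] id=0 & 0x1 = 0x0; word=0x00
[4+:1] kind=1 & 0x1 = 0x1; word=0x10
[2+:2] bank=1 & 0x3 = 0x1; word=0x14
[0+:2] addr_hi=0 & 0x3 = 0x0; word=0x14
word = 0x14 → big-endian bytes:
  [0]=0x14

14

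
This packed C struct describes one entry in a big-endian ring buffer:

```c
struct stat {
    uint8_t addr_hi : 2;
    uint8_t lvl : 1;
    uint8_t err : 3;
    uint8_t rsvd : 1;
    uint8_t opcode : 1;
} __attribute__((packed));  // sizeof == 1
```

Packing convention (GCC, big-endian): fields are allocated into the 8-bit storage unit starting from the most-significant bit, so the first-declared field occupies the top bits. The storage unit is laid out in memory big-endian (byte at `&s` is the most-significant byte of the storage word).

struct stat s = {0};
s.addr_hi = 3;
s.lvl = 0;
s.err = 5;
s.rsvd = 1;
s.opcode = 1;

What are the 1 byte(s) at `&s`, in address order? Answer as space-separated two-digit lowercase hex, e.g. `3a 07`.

addr_hi:2 = 3 → 0x3 << 6 → word 0xc0
lvl:1 = 0 → 0x0 << 5 → word 0xc0
err:3 = 5 → 0x5 << 2 → word 0xd4
rsvd:1 = 1 → 0x1 << 1 → word 0xd6
opcode:1 = 1 → 0x1 << 0 → word 0xd7
word = 0xd7 → big-endian bytes:
  [0]=0xd7

d7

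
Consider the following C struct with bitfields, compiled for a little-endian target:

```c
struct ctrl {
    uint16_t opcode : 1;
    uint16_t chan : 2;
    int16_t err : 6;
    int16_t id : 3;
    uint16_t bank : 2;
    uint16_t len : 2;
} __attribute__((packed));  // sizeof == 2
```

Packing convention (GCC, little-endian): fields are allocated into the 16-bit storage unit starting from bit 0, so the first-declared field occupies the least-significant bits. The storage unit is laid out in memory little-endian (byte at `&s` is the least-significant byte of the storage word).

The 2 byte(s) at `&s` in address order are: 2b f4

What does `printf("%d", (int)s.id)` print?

2

[0]=0x2b [1]=0xf4 (little-endian) → word 0xf42b
opcode:1 @ bit 0 → (0xf42b>>0)&0x1 = 0x1
chan:2 @ bit 1 → (0xf42b>>1)&0x3 = 0x1
err:6 @ bit 3 → (0xf42b>>3)&0x3f = 0x5
id:3 @ bit 9 → (0xf42b>>9)&0x7 = 0x2  ←
bank:2 @ bit 12 → (0xf42b>>12)&0x3 = 0x3
len:2 @ bit 14 → (0xf42b>>14)&0x3 = 0x3
id signed 3b, MSB=0: value = 2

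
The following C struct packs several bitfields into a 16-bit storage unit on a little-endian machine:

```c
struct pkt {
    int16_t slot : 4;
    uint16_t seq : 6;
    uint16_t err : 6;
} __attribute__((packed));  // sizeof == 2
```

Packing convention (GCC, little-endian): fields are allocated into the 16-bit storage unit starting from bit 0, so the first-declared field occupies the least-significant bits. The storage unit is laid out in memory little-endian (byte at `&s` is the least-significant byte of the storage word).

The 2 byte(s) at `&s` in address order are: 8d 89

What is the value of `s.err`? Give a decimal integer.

34

[0]=0x8d [1]=0x89 (little-endian) → word 0x898d
slot [0+:4] = (word>>0) & 0xf = 13
seq [4+:6] = (word>>4) & 0x3f = 24
err [10+:6] = (word>>10) & 0x3f = 34  ←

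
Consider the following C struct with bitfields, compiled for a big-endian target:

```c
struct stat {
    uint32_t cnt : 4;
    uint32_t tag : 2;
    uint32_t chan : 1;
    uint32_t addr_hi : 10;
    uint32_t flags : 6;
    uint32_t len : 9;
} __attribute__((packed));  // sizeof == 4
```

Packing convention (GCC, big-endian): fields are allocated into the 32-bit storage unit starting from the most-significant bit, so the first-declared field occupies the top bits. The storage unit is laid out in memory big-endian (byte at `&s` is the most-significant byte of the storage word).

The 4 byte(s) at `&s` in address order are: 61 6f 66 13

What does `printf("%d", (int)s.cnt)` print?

6

[0]=0x61 [1]=0x6f [2]=0x66 [3]=0x13 (big-endian) → word 0x616f6613
cnt:4 @ bit 28 → (0x616f6613>>28)&0xf = 0x6  ←
tag:2 @ bit 26 → (0x616f6613>>26)&0x3 = 0x0
chan:1 @ bit 25 → (0x616f6613>>25)&0x1 = 0x0
addr_hi:10 @ bit 15 → (0x616f6613>>15)&0x3ff = 0x2de
flags:6 @ bit 9 → (0x616f6613>>9)&0x3f = 0x33
len:9 @ bit 0 → (0x616f6613>>0)&0x1ff = 0x13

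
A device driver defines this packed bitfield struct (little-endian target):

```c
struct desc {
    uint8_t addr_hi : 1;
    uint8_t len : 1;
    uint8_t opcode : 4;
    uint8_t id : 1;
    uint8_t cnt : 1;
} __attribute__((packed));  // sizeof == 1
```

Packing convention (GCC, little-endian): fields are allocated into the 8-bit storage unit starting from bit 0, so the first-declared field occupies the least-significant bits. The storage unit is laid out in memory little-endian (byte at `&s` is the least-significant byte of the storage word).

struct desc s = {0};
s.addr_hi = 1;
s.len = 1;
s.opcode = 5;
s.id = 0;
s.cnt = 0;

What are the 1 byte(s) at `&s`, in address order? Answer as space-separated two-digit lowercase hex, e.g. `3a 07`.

17

addr_hi (1b) val=1 bits=0x1 at bit 0: 0x01
len (1b) val=1 bits=0x1 at bit 1: 0x03
opcode (4b) val=5 bits=0x5 at bit 2: 0x17
id (1b) val=0 bits=0x0 at bit 6: 0x17
cnt (1b) val=0 bits=0x0 at bit 7: 0x17
word = 0x17 → little-endian bytes:
  [0]=0x17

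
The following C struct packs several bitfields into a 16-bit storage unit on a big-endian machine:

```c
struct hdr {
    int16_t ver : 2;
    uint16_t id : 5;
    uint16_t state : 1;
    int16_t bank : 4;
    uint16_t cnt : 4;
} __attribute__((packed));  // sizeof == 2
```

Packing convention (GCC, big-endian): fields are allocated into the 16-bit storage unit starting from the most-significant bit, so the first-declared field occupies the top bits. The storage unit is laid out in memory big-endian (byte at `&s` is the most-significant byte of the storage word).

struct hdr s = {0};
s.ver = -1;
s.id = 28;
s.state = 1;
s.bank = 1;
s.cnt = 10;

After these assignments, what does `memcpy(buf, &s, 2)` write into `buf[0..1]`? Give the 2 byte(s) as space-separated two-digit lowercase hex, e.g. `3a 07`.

ver (2b) val=-1 bits=0x3 at bit 14: 0xc000
id (5b) val=28 bits=0x1c at bit 9: 0xf800
state (1b) val=1 bits=0x1 at bit 8: 0xf900
bank (4b) val=1 bits=0x1 at bit 4: 0xf910
cnt (4b) val=10 bits=0xa at bit 0: 0xf91a
word = 0xf91a → big-endian bytes:
  [0]=0xf9  [1]=0x1a

f9 1a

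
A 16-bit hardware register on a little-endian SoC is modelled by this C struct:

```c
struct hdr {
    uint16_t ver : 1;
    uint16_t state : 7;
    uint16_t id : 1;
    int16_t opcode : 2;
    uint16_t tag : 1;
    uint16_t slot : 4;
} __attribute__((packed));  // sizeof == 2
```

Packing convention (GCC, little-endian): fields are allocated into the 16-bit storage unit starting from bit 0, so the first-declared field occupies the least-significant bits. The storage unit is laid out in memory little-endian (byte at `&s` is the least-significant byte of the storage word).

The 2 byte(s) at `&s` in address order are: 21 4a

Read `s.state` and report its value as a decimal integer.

16

[0]=0x21 [1]=0x4a (little-endian) → word 0x4a21
ver [0+:1] = (word>>0) & 0x1 = 1
state [1+:7] = (word>>1) & 0x7f = 16  ←
id [8+:1] = (word>>8) & 0x1 = 0
opcode [9+:2] = (word>>9) & 0x3 = 1
tag [11+:1] = (word>>11) & 0x1 = 1
slot [12+:4] = (word>>12) & 0xf = 4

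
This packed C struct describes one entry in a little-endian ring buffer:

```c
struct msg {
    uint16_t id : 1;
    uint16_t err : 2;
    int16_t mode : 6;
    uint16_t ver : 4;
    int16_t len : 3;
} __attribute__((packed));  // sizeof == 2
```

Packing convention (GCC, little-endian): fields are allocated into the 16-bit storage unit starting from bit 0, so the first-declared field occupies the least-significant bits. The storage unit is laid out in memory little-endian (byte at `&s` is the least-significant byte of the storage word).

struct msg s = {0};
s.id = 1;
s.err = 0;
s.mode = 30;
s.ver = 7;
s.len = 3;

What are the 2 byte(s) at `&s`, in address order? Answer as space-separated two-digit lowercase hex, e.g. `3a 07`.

f1 6e

id (1b) val=1 bits=0x1 at bit 0: 0x0001
err (2b) val=0 bits=0x0 at bit 1: 0x0001
mode (6b) val=30 bits=0x1e at bit 3: 0x00f1
ver (4b) val=7 bits=0x7 at bit 9: 0x0ef1
len (3b) val=3 bits=0x3 at bit 13: 0x6ef1
word = 0x6ef1 → little-endian bytes:
  [0]=0xf1  [1]=0x6e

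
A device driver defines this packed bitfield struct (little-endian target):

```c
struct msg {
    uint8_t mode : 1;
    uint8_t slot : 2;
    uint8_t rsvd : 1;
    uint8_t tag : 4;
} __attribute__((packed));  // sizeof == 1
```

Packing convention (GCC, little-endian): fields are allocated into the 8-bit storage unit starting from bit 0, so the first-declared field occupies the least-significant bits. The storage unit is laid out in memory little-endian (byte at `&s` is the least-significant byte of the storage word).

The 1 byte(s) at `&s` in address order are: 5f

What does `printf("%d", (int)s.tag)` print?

5

[0]=0x5f (little-endian) → word 0x5f
mode:1 @ bit 0 → (0x5f>>0)&0x1 = 0x1
slot:2 @ bit 1 → (0x5f>>1)&0x3 = 0x3
rsvd:1 @ bit 3 → (0x5f>>3)&0x1 = 0x1
tag:4 @ bit 4 → (0x5f>>4)&0xf = 0x5  ←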